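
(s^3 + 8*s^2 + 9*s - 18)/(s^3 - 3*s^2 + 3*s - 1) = (s^2 + 9*s + 18)/(s^2 - 2*s + 1)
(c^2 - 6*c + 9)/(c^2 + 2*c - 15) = (c - 3)/(c + 5)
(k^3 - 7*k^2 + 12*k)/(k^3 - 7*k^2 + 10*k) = (k^2 - 7*k + 12)/(k^2 - 7*k + 10)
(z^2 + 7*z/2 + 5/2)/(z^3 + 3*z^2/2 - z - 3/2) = (2*z + 5)/(2*z^2 + z - 3)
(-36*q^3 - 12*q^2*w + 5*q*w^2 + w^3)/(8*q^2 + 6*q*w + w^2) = (-18*q^2 + 3*q*w + w^2)/(4*q + w)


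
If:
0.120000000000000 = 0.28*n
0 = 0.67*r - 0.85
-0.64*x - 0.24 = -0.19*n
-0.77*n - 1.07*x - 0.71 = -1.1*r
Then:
No Solution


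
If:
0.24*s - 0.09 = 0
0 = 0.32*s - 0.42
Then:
No Solution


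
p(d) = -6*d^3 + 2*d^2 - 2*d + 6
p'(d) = -18*d^2 + 4*d - 2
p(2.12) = -46.42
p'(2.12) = -74.42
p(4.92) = -670.00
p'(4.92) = -418.04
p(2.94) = -135.07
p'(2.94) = -145.82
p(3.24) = -183.56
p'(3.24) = -178.00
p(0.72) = 3.36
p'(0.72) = -8.45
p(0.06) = 5.89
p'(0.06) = -1.82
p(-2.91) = 176.61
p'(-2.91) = -166.07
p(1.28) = -5.87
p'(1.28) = -26.37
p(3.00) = -144.00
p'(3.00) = -152.00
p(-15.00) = 20736.00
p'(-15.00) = -4112.00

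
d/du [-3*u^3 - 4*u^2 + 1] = u*(-9*u - 8)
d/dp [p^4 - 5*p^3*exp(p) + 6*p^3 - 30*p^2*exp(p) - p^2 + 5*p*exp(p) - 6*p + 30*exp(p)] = -5*p^3*exp(p) + 4*p^3 - 45*p^2*exp(p) + 18*p^2 - 55*p*exp(p) - 2*p + 35*exp(p) - 6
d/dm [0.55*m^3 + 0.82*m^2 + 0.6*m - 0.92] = 1.65*m^2 + 1.64*m + 0.6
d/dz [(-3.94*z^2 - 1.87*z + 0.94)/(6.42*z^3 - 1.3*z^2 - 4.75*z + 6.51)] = (25.2948*z^4 + 24.0108*z^3 - 1.8204*z^2 - 48.8548*z - 7.7087)/(41.2164*z^6 - 16.692*z^5 - 59.3*z^4 + 95.9384*z^3 + 5.6365*z^2 - 61.845*z + 42.3801)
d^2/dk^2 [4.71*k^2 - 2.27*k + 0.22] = 9.42000000000000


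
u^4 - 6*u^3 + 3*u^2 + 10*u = u*(u - 5)*(u - 2)*(u + 1)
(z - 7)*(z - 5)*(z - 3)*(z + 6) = z^4 - 9*z^3 - 19*z^2 + 321*z - 630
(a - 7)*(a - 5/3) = a^2 - 26*a/3 + 35/3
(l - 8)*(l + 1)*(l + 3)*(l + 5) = l^4 + l^3 - 49*l^2 - 169*l - 120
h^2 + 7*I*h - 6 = (h + I)*(h + 6*I)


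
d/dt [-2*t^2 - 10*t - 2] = -4*t - 10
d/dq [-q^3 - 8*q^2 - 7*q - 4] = -3*q^2 - 16*q - 7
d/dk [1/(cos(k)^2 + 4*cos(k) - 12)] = 2*(cos(k) + 2)*sin(k)/(cos(k)^2 + 4*cos(k) - 12)^2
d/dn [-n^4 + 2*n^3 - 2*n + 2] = -4*n^3 + 6*n^2 - 2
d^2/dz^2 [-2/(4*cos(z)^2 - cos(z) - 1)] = 2*(-64*sin(z)^4 + 49*sin(z)^2 - 14*cos(z) + 3*cos(3*z) + 25)/(4*sin(z)^2 + cos(z) - 3)^3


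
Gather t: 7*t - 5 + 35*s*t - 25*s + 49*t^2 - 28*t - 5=-25*s + 49*t^2 + t*(35*s - 21) - 10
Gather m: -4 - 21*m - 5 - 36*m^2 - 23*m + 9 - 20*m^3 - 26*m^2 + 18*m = -20*m^3 - 62*m^2 - 26*m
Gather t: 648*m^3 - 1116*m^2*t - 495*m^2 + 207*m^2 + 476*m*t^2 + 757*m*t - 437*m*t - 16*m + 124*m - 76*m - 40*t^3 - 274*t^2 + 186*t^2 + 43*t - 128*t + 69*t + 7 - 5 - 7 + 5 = 648*m^3 - 288*m^2 + 32*m - 40*t^3 + t^2*(476*m - 88) + t*(-1116*m^2 + 320*m - 16)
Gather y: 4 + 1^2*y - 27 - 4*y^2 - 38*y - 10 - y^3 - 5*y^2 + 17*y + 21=-y^3 - 9*y^2 - 20*y - 12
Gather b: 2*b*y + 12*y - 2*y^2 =2*b*y - 2*y^2 + 12*y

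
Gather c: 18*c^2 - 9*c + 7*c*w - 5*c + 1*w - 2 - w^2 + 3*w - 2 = 18*c^2 + c*(7*w - 14) - w^2 + 4*w - 4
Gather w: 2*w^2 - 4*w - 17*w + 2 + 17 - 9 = 2*w^2 - 21*w + 10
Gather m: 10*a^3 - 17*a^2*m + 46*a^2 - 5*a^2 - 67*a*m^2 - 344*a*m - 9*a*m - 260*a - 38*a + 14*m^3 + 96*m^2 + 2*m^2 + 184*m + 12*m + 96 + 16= 10*a^3 + 41*a^2 - 298*a + 14*m^3 + m^2*(98 - 67*a) + m*(-17*a^2 - 353*a + 196) + 112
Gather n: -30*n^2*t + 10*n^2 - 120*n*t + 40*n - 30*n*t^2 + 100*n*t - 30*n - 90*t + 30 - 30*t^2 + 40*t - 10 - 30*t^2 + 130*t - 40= n^2*(10 - 30*t) + n*(-30*t^2 - 20*t + 10) - 60*t^2 + 80*t - 20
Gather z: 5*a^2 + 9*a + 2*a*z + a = 5*a^2 + 2*a*z + 10*a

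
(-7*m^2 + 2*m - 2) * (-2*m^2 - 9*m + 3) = 14*m^4 + 59*m^3 - 35*m^2 + 24*m - 6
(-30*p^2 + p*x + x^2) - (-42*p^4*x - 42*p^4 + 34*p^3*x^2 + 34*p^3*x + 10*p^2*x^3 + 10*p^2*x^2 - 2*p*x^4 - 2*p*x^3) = 42*p^4*x + 42*p^4 - 34*p^3*x^2 - 34*p^3*x - 10*p^2*x^3 - 10*p^2*x^2 - 30*p^2 + 2*p*x^4 + 2*p*x^3 + p*x + x^2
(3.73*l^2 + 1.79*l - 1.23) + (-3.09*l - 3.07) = 3.73*l^2 - 1.3*l - 4.3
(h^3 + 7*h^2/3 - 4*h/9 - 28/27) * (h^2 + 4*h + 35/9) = h^5 + 19*h^4/3 + 115*h^3/9 + 169*h^2/27 - 476*h/81 - 980/243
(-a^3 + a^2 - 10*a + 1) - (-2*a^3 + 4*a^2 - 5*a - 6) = a^3 - 3*a^2 - 5*a + 7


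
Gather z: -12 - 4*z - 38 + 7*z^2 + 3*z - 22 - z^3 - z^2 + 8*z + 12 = -z^3 + 6*z^2 + 7*z - 60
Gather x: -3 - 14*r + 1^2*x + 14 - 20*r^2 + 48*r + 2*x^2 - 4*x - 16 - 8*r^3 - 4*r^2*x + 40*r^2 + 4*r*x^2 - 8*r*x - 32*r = -8*r^3 + 20*r^2 + 2*r + x^2*(4*r + 2) + x*(-4*r^2 - 8*r - 3) - 5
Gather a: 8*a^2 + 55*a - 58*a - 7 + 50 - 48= 8*a^2 - 3*a - 5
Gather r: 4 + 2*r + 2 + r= 3*r + 6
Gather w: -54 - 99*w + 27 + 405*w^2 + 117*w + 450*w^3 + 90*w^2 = 450*w^3 + 495*w^2 + 18*w - 27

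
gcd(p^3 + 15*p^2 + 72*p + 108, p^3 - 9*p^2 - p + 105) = p + 3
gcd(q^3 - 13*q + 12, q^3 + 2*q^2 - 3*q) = q - 1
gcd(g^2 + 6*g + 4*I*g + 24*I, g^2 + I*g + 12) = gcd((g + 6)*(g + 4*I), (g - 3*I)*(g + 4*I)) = g + 4*I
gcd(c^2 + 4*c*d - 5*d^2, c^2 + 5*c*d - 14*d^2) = 1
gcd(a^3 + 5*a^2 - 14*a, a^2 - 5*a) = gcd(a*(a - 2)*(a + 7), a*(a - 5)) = a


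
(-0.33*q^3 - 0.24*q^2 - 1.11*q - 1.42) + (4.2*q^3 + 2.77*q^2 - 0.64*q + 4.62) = 3.87*q^3 + 2.53*q^2 - 1.75*q + 3.2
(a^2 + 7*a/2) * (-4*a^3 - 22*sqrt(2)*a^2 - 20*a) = -4*a^5 - 22*sqrt(2)*a^4 - 14*a^4 - 77*sqrt(2)*a^3 - 20*a^3 - 70*a^2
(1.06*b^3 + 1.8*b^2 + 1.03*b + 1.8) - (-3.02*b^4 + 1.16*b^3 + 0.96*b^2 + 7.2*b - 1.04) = 3.02*b^4 - 0.0999999999999999*b^3 + 0.84*b^2 - 6.17*b + 2.84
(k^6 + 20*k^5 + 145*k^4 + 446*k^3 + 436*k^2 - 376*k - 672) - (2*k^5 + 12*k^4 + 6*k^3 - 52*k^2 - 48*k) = k^6 + 18*k^5 + 133*k^4 + 440*k^3 + 488*k^2 - 328*k - 672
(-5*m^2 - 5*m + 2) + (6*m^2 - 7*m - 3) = m^2 - 12*m - 1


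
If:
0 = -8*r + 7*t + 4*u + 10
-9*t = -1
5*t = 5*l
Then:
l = 1/9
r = u/2 + 97/72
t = 1/9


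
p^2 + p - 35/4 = (p - 5/2)*(p + 7/2)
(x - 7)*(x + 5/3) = x^2 - 16*x/3 - 35/3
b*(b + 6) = b^2 + 6*b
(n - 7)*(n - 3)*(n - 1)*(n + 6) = n^4 - 5*n^3 - 35*n^2 + 165*n - 126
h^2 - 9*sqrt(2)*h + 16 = (h - 8*sqrt(2))*(h - sqrt(2))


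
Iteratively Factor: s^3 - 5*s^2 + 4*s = (s - 4)*(s^2 - s) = (s - 4)*(s - 1)*(s)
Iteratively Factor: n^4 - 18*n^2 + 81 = (n - 3)*(n^3 + 3*n^2 - 9*n - 27) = (n - 3)*(n + 3)*(n^2 - 9) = (n - 3)^2*(n + 3)*(n + 3)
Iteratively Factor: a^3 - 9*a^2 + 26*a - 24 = (a - 3)*(a^2 - 6*a + 8) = (a - 4)*(a - 3)*(a - 2)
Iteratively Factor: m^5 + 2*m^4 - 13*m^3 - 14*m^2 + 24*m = (m - 3)*(m^4 + 5*m^3 + 2*m^2 - 8*m) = (m - 3)*(m - 1)*(m^3 + 6*m^2 + 8*m) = (m - 3)*(m - 1)*(m + 4)*(m^2 + 2*m) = (m - 3)*(m - 1)*(m + 2)*(m + 4)*(m)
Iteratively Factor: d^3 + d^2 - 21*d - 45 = (d - 5)*(d^2 + 6*d + 9) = (d - 5)*(d + 3)*(d + 3)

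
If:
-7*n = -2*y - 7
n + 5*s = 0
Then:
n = 2*y/7 + 1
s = -2*y/35 - 1/5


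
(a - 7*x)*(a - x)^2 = a^3 - 9*a^2*x + 15*a*x^2 - 7*x^3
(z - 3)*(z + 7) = z^2 + 4*z - 21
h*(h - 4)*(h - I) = h^3 - 4*h^2 - I*h^2 + 4*I*h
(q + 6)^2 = q^2 + 12*q + 36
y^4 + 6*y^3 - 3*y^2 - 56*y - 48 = (y - 3)*(y + 1)*(y + 4)^2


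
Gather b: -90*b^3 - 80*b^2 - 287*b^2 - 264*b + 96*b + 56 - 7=-90*b^3 - 367*b^2 - 168*b + 49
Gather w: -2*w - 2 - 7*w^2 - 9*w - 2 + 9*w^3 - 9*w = 9*w^3 - 7*w^2 - 20*w - 4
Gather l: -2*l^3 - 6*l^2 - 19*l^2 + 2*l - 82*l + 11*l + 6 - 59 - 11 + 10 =-2*l^3 - 25*l^2 - 69*l - 54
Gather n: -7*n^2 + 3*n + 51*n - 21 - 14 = -7*n^2 + 54*n - 35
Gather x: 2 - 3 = -1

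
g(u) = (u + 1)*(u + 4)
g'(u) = 2*u + 5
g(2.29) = 20.69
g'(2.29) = 9.58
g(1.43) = 13.19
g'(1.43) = 7.86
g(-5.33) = 5.76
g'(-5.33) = -5.66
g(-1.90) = -1.89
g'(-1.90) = 1.20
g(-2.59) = -2.24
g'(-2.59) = -0.18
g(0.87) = 9.11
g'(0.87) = 6.74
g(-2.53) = -2.25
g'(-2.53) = -0.06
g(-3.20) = -1.76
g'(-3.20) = -1.40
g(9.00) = 130.00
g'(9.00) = 23.00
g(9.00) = 130.00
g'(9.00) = 23.00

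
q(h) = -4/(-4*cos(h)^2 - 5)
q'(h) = 32*sin(h)*cos(h)/(-4*cos(h)^2 - 5)^2 = 32*sin(h)*cos(h)/(4*cos(h)^2 + 5)^2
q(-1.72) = 0.79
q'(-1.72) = 0.18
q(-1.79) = 0.77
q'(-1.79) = 0.25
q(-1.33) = 0.77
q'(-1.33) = -0.27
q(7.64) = 0.77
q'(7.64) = 0.25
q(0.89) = 0.61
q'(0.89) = 0.36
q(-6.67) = 0.47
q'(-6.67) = -0.16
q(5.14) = 0.70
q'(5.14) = -0.37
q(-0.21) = 0.45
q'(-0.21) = -0.08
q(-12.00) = 0.51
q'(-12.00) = 0.24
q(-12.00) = 0.51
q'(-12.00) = 0.24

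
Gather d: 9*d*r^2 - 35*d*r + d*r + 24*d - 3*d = d*(9*r^2 - 34*r + 21)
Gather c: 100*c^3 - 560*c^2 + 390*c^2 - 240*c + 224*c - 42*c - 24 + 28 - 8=100*c^3 - 170*c^2 - 58*c - 4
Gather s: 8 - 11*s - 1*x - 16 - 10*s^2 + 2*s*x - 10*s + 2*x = -10*s^2 + s*(2*x - 21) + x - 8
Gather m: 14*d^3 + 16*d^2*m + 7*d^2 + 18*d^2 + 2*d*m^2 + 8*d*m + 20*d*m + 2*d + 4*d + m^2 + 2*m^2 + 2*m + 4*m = 14*d^3 + 25*d^2 + 6*d + m^2*(2*d + 3) + m*(16*d^2 + 28*d + 6)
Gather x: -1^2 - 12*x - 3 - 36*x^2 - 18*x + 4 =-36*x^2 - 30*x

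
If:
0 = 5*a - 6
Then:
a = 6/5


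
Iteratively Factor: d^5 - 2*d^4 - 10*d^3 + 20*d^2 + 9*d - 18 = (d + 1)*(d^4 - 3*d^3 - 7*d^2 + 27*d - 18) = (d + 1)*(d + 3)*(d^3 - 6*d^2 + 11*d - 6) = (d - 1)*(d + 1)*(d + 3)*(d^2 - 5*d + 6) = (d - 2)*(d - 1)*(d + 1)*(d + 3)*(d - 3)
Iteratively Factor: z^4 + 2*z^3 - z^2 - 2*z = (z - 1)*(z^3 + 3*z^2 + 2*z) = (z - 1)*(z + 1)*(z^2 + 2*z) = (z - 1)*(z + 1)*(z + 2)*(z)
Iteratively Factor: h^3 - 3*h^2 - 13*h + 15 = (h + 3)*(h^2 - 6*h + 5) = (h - 5)*(h + 3)*(h - 1)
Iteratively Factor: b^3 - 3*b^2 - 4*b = (b)*(b^2 - 3*b - 4) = b*(b + 1)*(b - 4)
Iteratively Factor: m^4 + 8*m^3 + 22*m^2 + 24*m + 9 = (m + 3)*(m^3 + 5*m^2 + 7*m + 3) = (m + 1)*(m + 3)*(m^2 + 4*m + 3) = (m + 1)^2*(m + 3)*(m + 3)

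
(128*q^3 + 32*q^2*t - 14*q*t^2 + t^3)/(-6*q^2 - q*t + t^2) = (-64*q^2 + 16*q*t - t^2)/(3*q - t)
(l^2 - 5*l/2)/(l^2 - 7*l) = (l - 5/2)/(l - 7)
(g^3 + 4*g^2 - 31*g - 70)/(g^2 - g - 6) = (g^2 + 2*g - 35)/(g - 3)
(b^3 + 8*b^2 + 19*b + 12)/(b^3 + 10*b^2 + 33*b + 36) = (b + 1)/(b + 3)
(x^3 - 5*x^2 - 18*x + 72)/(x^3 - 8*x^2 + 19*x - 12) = (x^2 - 2*x - 24)/(x^2 - 5*x + 4)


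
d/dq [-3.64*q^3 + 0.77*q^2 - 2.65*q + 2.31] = -10.92*q^2 + 1.54*q - 2.65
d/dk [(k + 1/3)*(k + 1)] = 2*k + 4/3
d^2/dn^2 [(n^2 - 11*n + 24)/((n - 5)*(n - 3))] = -6/(n^3 - 15*n^2 + 75*n - 125)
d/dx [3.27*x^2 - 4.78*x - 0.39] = 6.54*x - 4.78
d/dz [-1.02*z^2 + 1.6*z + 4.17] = 1.6 - 2.04*z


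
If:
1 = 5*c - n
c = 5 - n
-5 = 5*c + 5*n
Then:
No Solution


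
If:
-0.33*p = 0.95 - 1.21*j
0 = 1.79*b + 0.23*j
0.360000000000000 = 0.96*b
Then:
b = 0.38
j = -2.92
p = -13.58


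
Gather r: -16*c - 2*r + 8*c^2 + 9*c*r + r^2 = 8*c^2 - 16*c + r^2 + r*(9*c - 2)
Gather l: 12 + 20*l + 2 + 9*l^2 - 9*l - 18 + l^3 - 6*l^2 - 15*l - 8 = l^3 + 3*l^2 - 4*l - 12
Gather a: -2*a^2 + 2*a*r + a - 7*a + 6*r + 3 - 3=-2*a^2 + a*(2*r - 6) + 6*r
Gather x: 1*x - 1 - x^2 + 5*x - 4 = -x^2 + 6*x - 5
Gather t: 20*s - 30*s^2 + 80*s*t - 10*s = -30*s^2 + 80*s*t + 10*s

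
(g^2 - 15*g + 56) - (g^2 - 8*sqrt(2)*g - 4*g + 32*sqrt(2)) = -11*g + 8*sqrt(2)*g - 32*sqrt(2) + 56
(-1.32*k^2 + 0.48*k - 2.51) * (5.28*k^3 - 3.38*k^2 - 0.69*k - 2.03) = -6.9696*k^5 + 6.996*k^4 - 13.9644*k^3 + 10.8322*k^2 + 0.7575*k + 5.0953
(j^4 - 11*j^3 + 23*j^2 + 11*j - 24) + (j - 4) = j^4 - 11*j^3 + 23*j^2 + 12*j - 28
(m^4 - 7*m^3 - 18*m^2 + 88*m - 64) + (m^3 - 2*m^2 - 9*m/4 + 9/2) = m^4 - 6*m^3 - 20*m^2 + 343*m/4 - 119/2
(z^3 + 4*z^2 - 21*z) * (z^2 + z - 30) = z^5 + 5*z^4 - 47*z^3 - 141*z^2 + 630*z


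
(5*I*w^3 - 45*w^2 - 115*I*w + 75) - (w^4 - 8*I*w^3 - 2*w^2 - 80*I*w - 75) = -w^4 + 13*I*w^3 - 43*w^2 - 35*I*w + 150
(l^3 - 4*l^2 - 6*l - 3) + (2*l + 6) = l^3 - 4*l^2 - 4*l + 3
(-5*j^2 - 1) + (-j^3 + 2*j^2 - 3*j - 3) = -j^3 - 3*j^2 - 3*j - 4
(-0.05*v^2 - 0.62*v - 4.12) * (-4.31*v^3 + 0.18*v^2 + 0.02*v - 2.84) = 0.2155*v^5 + 2.6632*v^4 + 17.6446*v^3 - 0.612*v^2 + 1.6784*v + 11.7008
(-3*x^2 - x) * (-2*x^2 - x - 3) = 6*x^4 + 5*x^3 + 10*x^2 + 3*x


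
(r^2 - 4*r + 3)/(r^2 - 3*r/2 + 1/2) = 2*(r - 3)/(2*r - 1)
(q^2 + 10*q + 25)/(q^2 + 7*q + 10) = (q + 5)/(q + 2)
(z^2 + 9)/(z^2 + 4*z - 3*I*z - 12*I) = (z + 3*I)/(z + 4)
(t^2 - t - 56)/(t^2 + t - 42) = (t - 8)/(t - 6)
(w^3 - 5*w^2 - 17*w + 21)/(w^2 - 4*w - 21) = w - 1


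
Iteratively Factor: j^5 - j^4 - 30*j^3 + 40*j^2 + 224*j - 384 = (j - 4)*(j^4 + 3*j^3 - 18*j^2 - 32*j + 96) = (j - 4)*(j + 4)*(j^3 - j^2 - 14*j + 24) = (j - 4)*(j - 3)*(j + 4)*(j^2 + 2*j - 8) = (j - 4)*(j - 3)*(j - 2)*(j + 4)*(j + 4)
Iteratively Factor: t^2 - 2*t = (t)*(t - 2)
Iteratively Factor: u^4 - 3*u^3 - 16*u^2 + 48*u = (u + 4)*(u^3 - 7*u^2 + 12*u) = u*(u + 4)*(u^2 - 7*u + 12) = u*(u - 3)*(u + 4)*(u - 4)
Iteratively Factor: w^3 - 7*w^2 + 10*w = (w - 5)*(w^2 - 2*w) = (w - 5)*(w - 2)*(w)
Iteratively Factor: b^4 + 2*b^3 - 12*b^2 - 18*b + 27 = (b + 3)*(b^3 - b^2 - 9*b + 9) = (b + 3)^2*(b^2 - 4*b + 3) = (b - 3)*(b + 3)^2*(b - 1)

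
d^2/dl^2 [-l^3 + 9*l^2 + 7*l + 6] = 18 - 6*l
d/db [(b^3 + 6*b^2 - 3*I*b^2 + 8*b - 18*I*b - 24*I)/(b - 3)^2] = (b^3 - 9*b^2 + b*(-44 + 36*I) - 24 + 102*I)/(b^3 - 9*b^2 + 27*b - 27)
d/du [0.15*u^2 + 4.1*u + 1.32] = 0.3*u + 4.1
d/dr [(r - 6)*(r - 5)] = 2*r - 11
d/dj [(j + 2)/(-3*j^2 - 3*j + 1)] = (3*j^2 + 12*j + 7)/(9*j^4 + 18*j^3 + 3*j^2 - 6*j + 1)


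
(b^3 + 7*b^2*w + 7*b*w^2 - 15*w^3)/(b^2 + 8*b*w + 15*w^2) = b - w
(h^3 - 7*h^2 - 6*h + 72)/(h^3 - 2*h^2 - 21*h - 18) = (h - 4)/(h + 1)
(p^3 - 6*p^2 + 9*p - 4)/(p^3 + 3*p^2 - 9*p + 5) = (p - 4)/(p + 5)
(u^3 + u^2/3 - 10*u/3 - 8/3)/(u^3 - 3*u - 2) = (u + 4/3)/(u + 1)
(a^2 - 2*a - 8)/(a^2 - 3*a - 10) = (a - 4)/(a - 5)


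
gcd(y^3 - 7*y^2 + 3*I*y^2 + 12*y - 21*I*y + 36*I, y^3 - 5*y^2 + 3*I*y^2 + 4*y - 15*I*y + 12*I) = y^2 + y*(-4 + 3*I) - 12*I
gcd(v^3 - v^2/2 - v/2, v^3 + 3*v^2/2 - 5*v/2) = v^2 - v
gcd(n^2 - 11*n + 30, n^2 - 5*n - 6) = n - 6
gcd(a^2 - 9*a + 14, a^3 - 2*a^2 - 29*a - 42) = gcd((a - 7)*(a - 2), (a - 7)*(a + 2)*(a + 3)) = a - 7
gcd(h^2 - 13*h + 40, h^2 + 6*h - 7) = 1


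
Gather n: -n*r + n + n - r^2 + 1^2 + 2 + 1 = n*(2 - r) - r^2 + 4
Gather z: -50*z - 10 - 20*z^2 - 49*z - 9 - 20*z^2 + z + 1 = -40*z^2 - 98*z - 18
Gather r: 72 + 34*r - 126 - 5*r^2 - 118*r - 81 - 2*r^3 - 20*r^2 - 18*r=-2*r^3 - 25*r^2 - 102*r - 135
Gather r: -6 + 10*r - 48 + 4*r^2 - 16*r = 4*r^2 - 6*r - 54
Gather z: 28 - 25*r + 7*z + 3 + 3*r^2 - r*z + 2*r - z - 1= 3*r^2 - 23*r + z*(6 - r) + 30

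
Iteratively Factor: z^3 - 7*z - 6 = (z + 2)*(z^2 - 2*z - 3) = (z - 3)*(z + 2)*(z + 1)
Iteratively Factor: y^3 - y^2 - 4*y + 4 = (y - 2)*(y^2 + y - 2) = (y - 2)*(y - 1)*(y + 2)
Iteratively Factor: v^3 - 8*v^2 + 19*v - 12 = (v - 4)*(v^2 - 4*v + 3) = (v - 4)*(v - 1)*(v - 3)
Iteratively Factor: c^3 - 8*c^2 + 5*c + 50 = (c + 2)*(c^2 - 10*c + 25) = (c - 5)*(c + 2)*(c - 5)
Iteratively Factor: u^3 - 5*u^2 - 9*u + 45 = (u + 3)*(u^2 - 8*u + 15) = (u - 3)*(u + 3)*(u - 5)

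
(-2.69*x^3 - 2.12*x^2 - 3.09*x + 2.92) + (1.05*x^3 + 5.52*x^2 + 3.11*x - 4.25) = -1.64*x^3 + 3.4*x^2 + 0.02*x - 1.33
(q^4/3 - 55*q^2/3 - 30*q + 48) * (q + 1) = q^5/3 + q^4/3 - 55*q^3/3 - 145*q^2/3 + 18*q + 48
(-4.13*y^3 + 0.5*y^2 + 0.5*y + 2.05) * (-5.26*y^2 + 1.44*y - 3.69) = 21.7238*y^5 - 8.5772*y^4 + 13.3297*y^3 - 11.908*y^2 + 1.107*y - 7.5645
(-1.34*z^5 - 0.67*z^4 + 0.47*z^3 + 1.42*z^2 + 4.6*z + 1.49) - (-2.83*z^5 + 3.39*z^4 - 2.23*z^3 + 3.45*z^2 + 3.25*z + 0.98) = 1.49*z^5 - 4.06*z^4 + 2.7*z^3 - 2.03*z^2 + 1.35*z + 0.51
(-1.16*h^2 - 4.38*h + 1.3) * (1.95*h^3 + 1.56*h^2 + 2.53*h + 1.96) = -2.262*h^5 - 10.3506*h^4 - 7.2326*h^3 - 11.327*h^2 - 5.2958*h + 2.548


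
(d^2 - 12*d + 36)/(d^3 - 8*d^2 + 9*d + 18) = (d - 6)/(d^2 - 2*d - 3)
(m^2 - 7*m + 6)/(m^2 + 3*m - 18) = (m^2 - 7*m + 6)/(m^2 + 3*m - 18)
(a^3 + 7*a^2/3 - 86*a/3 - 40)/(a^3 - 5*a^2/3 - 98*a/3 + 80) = (3*a + 4)/(3*a - 8)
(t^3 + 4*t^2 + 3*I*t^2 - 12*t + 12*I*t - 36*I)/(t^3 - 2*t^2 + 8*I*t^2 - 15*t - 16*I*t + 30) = (t + 6)/(t + 5*I)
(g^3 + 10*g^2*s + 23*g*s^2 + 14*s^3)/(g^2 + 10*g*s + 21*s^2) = (g^2 + 3*g*s + 2*s^2)/(g + 3*s)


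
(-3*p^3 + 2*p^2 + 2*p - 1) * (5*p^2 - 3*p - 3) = -15*p^5 + 19*p^4 + 13*p^3 - 17*p^2 - 3*p + 3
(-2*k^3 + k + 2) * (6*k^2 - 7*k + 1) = -12*k^5 + 14*k^4 + 4*k^3 + 5*k^2 - 13*k + 2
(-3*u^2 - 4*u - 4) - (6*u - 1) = -3*u^2 - 10*u - 3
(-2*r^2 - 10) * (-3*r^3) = 6*r^5 + 30*r^3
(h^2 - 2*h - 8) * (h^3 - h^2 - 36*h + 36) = h^5 - 3*h^4 - 42*h^3 + 116*h^2 + 216*h - 288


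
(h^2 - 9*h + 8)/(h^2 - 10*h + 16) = (h - 1)/(h - 2)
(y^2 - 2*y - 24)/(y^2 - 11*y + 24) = (y^2 - 2*y - 24)/(y^2 - 11*y + 24)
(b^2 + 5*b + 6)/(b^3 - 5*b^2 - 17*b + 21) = (b + 2)/(b^2 - 8*b + 7)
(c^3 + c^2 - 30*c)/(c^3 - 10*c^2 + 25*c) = (c + 6)/(c - 5)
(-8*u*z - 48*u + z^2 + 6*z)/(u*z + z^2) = (-8*u*z - 48*u + z^2 + 6*z)/(z*(u + z))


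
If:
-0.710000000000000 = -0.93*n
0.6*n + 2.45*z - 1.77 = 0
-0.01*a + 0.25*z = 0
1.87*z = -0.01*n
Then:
No Solution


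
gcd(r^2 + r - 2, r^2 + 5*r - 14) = 1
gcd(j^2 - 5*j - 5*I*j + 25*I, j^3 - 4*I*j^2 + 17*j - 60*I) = j - 5*I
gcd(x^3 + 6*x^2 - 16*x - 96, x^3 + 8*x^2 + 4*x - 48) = x^2 + 10*x + 24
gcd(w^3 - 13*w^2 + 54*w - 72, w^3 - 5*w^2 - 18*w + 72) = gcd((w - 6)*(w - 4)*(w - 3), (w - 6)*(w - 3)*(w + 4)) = w^2 - 9*w + 18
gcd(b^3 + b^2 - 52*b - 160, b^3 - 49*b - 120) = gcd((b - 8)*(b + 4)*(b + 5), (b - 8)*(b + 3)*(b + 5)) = b^2 - 3*b - 40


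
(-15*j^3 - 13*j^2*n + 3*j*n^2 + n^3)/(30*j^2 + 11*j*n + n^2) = (-3*j^2 - 2*j*n + n^2)/(6*j + n)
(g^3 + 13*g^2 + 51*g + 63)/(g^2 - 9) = (g^2 + 10*g + 21)/(g - 3)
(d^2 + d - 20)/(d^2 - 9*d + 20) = (d + 5)/(d - 5)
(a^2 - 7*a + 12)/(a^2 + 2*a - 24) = (a - 3)/(a + 6)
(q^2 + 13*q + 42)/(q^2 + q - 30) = (q + 7)/(q - 5)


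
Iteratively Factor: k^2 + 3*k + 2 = (k + 2)*(k + 1)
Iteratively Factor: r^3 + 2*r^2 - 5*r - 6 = (r - 2)*(r^2 + 4*r + 3) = (r - 2)*(r + 3)*(r + 1)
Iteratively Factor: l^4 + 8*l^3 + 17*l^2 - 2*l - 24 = (l + 4)*(l^3 + 4*l^2 + l - 6) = (l - 1)*(l + 4)*(l^2 + 5*l + 6) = (l - 1)*(l + 3)*(l + 4)*(l + 2)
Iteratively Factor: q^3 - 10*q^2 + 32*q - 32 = (q - 2)*(q^2 - 8*q + 16) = (q - 4)*(q - 2)*(q - 4)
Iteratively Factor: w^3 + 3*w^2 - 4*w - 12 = (w - 2)*(w^2 + 5*w + 6) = (w - 2)*(w + 2)*(w + 3)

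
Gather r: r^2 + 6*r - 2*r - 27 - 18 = r^2 + 4*r - 45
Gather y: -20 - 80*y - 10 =-80*y - 30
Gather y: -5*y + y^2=y^2 - 5*y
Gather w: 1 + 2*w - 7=2*w - 6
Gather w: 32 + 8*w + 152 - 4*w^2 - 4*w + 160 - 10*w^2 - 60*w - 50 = -14*w^2 - 56*w + 294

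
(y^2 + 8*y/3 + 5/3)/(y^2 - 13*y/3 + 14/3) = (3*y^2 + 8*y + 5)/(3*y^2 - 13*y + 14)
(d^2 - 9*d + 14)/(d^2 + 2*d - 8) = (d - 7)/(d + 4)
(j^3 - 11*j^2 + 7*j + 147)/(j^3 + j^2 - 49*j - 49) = (j^2 - 4*j - 21)/(j^2 + 8*j + 7)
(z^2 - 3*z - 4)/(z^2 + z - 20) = (z + 1)/(z + 5)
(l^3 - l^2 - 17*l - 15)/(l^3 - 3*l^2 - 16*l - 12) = (l^2 - 2*l - 15)/(l^2 - 4*l - 12)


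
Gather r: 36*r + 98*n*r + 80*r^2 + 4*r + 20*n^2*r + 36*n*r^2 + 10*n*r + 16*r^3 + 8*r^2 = 16*r^3 + r^2*(36*n + 88) + r*(20*n^2 + 108*n + 40)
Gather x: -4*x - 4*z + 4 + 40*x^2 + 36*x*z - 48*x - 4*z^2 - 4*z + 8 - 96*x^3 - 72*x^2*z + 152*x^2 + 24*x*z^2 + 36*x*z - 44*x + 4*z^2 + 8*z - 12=-96*x^3 + x^2*(192 - 72*z) + x*(24*z^2 + 72*z - 96)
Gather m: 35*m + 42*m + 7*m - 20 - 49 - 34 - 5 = 84*m - 108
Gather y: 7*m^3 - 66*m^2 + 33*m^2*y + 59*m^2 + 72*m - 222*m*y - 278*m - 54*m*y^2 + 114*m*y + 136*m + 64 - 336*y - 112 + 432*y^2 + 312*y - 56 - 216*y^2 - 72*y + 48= 7*m^3 - 7*m^2 - 70*m + y^2*(216 - 54*m) + y*(33*m^2 - 108*m - 96) - 56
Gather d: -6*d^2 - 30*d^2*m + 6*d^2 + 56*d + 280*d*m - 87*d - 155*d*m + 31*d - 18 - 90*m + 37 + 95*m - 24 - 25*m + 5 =-30*d^2*m + 125*d*m - 20*m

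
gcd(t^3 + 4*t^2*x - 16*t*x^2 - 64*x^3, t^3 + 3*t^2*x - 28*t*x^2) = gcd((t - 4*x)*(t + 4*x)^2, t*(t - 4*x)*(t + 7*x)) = -t + 4*x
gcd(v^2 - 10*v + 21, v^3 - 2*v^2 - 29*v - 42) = v - 7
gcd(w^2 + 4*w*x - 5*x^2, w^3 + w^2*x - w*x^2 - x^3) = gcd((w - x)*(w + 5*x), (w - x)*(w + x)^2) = -w + x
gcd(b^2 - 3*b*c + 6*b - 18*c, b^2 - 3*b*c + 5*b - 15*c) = b - 3*c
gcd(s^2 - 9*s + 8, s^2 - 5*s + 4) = s - 1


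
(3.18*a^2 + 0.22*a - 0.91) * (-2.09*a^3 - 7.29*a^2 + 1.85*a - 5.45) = -6.6462*a^5 - 23.642*a^4 + 6.1811*a^3 - 10.2901*a^2 - 2.8825*a + 4.9595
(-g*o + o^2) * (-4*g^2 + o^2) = 4*g^3*o - 4*g^2*o^2 - g*o^3 + o^4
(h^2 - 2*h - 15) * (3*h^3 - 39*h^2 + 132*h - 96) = 3*h^5 - 45*h^4 + 165*h^3 + 225*h^2 - 1788*h + 1440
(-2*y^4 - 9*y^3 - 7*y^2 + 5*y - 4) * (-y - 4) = 2*y^5 + 17*y^4 + 43*y^3 + 23*y^2 - 16*y + 16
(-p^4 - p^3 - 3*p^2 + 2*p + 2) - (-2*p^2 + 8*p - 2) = -p^4 - p^3 - p^2 - 6*p + 4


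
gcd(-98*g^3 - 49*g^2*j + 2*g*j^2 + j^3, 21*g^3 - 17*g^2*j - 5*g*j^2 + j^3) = 7*g - j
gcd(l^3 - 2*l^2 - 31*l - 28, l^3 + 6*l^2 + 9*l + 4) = l^2 + 5*l + 4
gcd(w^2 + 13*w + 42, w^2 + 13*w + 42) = w^2 + 13*w + 42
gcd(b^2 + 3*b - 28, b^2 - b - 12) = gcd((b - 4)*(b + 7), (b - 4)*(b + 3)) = b - 4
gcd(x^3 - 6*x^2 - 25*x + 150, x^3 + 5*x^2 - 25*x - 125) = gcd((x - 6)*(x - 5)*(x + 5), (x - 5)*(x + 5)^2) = x^2 - 25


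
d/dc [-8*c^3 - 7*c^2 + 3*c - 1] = -24*c^2 - 14*c + 3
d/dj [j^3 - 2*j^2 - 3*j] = 3*j^2 - 4*j - 3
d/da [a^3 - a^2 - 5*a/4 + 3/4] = 3*a^2 - 2*a - 5/4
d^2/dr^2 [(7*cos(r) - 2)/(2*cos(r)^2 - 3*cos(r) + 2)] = (252*sin(r)^4*cos(r) + 10*sin(r)^4 - 124*sin(r)^2 - 43*cos(r) + 9*cos(3*r) - 14*cos(5*r) + 50)/(2*sin(r)^2 + 3*cos(r) - 4)^3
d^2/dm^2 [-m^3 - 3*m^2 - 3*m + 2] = -6*m - 6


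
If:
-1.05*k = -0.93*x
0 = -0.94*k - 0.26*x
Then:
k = 0.00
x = 0.00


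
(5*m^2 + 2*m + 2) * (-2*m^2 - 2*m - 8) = -10*m^4 - 14*m^3 - 48*m^2 - 20*m - 16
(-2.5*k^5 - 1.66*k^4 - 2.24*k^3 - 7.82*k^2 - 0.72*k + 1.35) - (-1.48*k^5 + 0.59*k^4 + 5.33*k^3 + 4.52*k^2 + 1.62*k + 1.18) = -1.02*k^5 - 2.25*k^4 - 7.57*k^3 - 12.34*k^2 - 2.34*k + 0.17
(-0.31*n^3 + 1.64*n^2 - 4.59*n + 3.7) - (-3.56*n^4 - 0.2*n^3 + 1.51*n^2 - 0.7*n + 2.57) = 3.56*n^4 - 0.11*n^3 + 0.13*n^2 - 3.89*n + 1.13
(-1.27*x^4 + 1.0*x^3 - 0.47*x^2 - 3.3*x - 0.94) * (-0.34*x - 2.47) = 0.4318*x^5 + 2.7969*x^4 - 2.3102*x^3 + 2.2829*x^2 + 8.4706*x + 2.3218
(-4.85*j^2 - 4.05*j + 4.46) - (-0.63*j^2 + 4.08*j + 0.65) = -4.22*j^2 - 8.13*j + 3.81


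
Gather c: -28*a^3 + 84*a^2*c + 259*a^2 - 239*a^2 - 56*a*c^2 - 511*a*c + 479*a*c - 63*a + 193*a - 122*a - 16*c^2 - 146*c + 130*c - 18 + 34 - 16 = -28*a^3 + 20*a^2 + 8*a + c^2*(-56*a - 16) + c*(84*a^2 - 32*a - 16)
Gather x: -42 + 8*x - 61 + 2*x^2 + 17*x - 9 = 2*x^2 + 25*x - 112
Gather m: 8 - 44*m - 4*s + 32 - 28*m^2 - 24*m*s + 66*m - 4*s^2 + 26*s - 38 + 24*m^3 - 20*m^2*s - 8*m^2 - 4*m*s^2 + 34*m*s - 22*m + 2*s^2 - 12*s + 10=24*m^3 + m^2*(-20*s - 36) + m*(-4*s^2 + 10*s) - 2*s^2 + 10*s + 12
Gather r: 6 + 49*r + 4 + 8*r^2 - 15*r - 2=8*r^2 + 34*r + 8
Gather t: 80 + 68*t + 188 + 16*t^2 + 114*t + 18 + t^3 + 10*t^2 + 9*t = t^3 + 26*t^2 + 191*t + 286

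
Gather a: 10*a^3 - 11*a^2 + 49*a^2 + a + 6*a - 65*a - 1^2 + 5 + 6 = 10*a^3 + 38*a^2 - 58*a + 10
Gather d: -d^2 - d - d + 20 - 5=-d^2 - 2*d + 15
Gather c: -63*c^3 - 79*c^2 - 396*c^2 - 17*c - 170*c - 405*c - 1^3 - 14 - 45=-63*c^3 - 475*c^2 - 592*c - 60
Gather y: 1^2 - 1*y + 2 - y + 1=4 - 2*y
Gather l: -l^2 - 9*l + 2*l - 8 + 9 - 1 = -l^2 - 7*l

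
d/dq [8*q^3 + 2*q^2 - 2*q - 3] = 24*q^2 + 4*q - 2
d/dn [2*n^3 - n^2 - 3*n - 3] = 6*n^2 - 2*n - 3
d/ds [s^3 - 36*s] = 3*s^2 - 36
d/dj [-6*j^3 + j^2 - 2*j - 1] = -18*j^2 + 2*j - 2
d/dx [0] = 0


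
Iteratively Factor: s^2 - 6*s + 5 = (s - 1)*(s - 5)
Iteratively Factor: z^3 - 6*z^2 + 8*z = (z - 4)*(z^2 - 2*z) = (z - 4)*(z - 2)*(z)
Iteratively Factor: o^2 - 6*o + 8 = (o - 4)*(o - 2)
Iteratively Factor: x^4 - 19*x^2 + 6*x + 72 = (x - 3)*(x^3 + 3*x^2 - 10*x - 24) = (x - 3)^2*(x^2 + 6*x + 8) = (x - 3)^2*(x + 4)*(x + 2)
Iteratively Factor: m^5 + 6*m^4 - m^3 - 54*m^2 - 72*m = (m)*(m^4 + 6*m^3 - m^2 - 54*m - 72) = m*(m + 4)*(m^3 + 2*m^2 - 9*m - 18) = m*(m - 3)*(m + 4)*(m^2 + 5*m + 6) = m*(m - 3)*(m + 3)*(m + 4)*(m + 2)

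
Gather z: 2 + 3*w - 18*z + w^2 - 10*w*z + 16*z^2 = w^2 + 3*w + 16*z^2 + z*(-10*w - 18) + 2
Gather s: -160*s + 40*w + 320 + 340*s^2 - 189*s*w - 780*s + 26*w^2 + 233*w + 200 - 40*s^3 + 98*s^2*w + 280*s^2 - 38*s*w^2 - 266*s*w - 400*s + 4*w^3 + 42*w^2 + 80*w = -40*s^3 + s^2*(98*w + 620) + s*(-38*w^2 - 455*w - 1340) + 4*w^3 + 68*w^2 + 353*w + 520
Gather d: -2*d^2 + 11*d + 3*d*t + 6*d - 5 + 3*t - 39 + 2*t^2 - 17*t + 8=-2*d^2 + d*(3*t + 17) + 2*t^2 - 14*t - 36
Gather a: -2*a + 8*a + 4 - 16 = 6*a - 12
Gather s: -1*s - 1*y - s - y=-2*s - 2*y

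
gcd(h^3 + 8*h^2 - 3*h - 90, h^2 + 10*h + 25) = h + 5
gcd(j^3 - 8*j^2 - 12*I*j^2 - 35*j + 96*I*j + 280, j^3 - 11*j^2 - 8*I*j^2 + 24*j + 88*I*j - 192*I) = j - 8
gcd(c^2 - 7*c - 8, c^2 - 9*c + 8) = c - 8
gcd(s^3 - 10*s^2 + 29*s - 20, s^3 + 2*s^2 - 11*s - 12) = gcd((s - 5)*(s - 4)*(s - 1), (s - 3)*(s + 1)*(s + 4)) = 1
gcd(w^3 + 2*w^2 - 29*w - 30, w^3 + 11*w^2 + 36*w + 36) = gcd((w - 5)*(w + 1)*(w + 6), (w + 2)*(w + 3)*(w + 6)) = w + 6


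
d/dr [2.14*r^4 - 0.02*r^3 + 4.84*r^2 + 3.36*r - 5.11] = 8.56*r^3 - 0.06*r^2 + 9.68*r + 3.36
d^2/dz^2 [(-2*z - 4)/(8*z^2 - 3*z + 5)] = 4*(-(z + 2)*(16*z - 3)^2 + (24*z + 13)*(8*z^2 - 3*z + 5))/(8*z^2 - 3*z + 5)^3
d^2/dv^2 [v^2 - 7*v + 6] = 2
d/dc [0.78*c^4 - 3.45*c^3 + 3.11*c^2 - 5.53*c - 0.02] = 3.12*c^3 - 10.35*c^2 + 6.22*c - 5.53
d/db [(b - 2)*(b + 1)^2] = 3*b^2 - 3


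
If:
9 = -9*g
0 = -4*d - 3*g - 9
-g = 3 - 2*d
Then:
No Solution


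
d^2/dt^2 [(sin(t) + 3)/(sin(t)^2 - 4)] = (-9*sin(t)^5 - 12*sin(t)^4 - 30*sin(t)^2 - 7*sin(t)/2 + 3*sin(3*t) + sin(5*t)/2 + 24)/((sin(t) - 2)^3*(sin(t) + 2)^3)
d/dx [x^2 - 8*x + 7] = 2*x - 8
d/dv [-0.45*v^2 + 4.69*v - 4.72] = 4.69 - 0.9*v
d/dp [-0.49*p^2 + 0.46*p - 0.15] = 0.46 - 0.98*p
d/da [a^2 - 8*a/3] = 2*a - 8/3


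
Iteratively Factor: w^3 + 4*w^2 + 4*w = (w)*(w^2 + 4*w + 4) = w*(w + 2)*(w + 2)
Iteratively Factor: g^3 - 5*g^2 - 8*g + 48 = (g - 4)*(g^2 - g - 12) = (g - 4)*(g + 3)*(g - 4)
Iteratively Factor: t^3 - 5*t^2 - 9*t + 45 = (t - 5)*(t^2 - 9) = (t - 5)*(t - 3)*(t + 3)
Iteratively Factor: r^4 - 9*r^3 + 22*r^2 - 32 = (r - 2)*(r^3 - 7*r^2 + 8*r + 16) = (r - 4)*(r - 2)*(r^2 - 3*r - 4) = (r - 4)*(r - 2)*(r + 1)*(r - 4)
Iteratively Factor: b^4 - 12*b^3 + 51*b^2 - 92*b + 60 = (b - 3)*(b^3 - 9*b^2 + 24*b - 20) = (b - 5)*(b - 3)*(b^2 - 4*b + 4) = (b - 5)*(b - 3)*(b - 2)*(b - 2)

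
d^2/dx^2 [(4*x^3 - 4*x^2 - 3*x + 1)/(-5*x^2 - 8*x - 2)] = 86*(-7*x^3 - 9*x^2 - 6*x - 2)/(125*x^6 + 600*x^5 + 1110*x^4 + 992*x^3 + 444*x^2 + 96*x + 8)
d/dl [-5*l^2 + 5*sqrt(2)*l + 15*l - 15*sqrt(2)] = -10*l + 5*sqrt(2) + 15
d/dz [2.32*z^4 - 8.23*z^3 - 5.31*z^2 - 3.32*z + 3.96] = 9.28*z^3 - 24.69*z^2 - 10.62*z - 3.32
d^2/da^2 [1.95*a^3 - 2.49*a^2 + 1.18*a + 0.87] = 11.7*a - 4.98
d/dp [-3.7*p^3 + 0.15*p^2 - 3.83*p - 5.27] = -11.1*p^2 + 0.3*p - 3.83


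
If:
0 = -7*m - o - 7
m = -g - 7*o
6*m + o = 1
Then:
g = -335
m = -8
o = 49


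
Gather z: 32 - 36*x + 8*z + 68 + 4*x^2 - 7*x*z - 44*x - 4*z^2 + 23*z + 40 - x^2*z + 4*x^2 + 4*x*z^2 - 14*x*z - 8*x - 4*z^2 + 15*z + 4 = 8*x^2 - 88*x + z^2*(4*x - 8) + z*(-x^2 - 21*x + 46) + 144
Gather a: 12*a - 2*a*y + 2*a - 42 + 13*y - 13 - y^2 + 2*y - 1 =a*(14 - 2*y) - y^2 + 15*y - 56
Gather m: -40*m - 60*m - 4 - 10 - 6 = -100*m - 20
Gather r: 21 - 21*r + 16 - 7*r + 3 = 40 - 28*r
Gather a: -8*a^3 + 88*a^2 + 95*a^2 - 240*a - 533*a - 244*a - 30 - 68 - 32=-8*a^3 + 183*a^2 - 1017*a - 130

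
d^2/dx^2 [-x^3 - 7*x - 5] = -6*x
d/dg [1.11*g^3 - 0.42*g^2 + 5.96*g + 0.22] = 3.33*g^2 - 0.84*g + 5.96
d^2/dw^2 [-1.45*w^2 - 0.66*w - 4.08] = -2.90000000000000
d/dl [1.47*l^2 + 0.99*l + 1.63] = 2.94*l + 0.99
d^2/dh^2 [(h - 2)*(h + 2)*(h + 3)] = 6*h + 6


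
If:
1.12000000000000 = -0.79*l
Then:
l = -1.42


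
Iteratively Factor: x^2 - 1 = (x - 1)*(x + 1)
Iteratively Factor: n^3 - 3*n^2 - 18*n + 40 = (n + 4)*(n^2 - 7*n + 10) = (n - 2)*(n + 4)*(n - 5)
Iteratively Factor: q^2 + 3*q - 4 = (q - 1)*(q + 4)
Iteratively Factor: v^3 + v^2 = (v)*(v^2 + v) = v^2*(v + 1)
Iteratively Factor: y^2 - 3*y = (y)*(y - 3)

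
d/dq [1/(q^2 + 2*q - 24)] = 2*(-q - 1)/(q^2 + 2*q - 24)^2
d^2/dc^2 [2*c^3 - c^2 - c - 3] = 12*c - 2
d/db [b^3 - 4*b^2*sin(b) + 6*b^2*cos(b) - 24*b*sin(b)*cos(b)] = -6*b^2*sin(b) - 4*b^2*cos(b) + 3*b^2 - 8*b*sin(b) + 12*b*cos(b) - 24*b*cos(2*b) - 12*sin(2*b)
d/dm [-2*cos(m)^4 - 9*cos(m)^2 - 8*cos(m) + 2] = 2*(12*cos(m) + cos(3*m) + 4)*sin(m)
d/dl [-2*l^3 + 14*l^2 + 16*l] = -6*l^2 + 28*l + 16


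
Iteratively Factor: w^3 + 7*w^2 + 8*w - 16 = (w - 1)*(w^2 + 8*w + 16) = (w - 1)*(w + 4)*(w + 4)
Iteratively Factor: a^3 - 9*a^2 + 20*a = (a - 4)*(a^2 - 5*a) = a*(a - 4)*(a - 5)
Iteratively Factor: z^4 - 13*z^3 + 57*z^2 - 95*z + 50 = (z - 5)*(z^3 - 8*z^2 + 17*z - 10) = (z - 5)*(z - 1)*(z^2 - 7*z + 10) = (z - 5)^2*(z - 1)*(z - 2)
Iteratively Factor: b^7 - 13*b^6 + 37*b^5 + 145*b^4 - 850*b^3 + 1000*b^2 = (b - 2)*(b^6 - 11*b^5 + 15*b^4 + 175*b^3 - 500*b^2) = (b - 5)*(b - 2)*(b^5 - 6*b^4 - 15*b^3 + 100*b^2) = b*(b - 5)*(b - 2)*(b^4 - 6*b^3 - 15*b^2 + 100*b) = b*(b - 5)*(b - 2)*(b + 4)*(b^3 - 10*b^2 + 25*b) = b*(b - 5)^2*(b - 2)*(b + 4)*(b^2 - 5*b) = b*(b - 5)^3*(b - 2)*(b + 4)*(b)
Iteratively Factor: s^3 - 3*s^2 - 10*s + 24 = (s - 2)*(s^2 - s - 12) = (s - 4)*(s - 2)*(s + 3)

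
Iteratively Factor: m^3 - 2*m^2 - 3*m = (m + 1)*(m^2 - 3*m) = (m - 3)*(m + 1)*(m)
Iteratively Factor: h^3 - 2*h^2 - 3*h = (h - 3)*(h^2 + h) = (h - 3)*(h + 1)*(h)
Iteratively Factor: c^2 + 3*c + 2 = (c + 2)*(c + 1)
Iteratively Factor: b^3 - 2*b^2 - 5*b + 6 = (b - 3)*(b^2 + b - 2) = (b - 3)*(b - 1)*(b + 2)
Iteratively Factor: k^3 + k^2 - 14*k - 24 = (k - 4)*(k^2 + 5*k + 6) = (k - 4)*(k + 2)*(k + 3)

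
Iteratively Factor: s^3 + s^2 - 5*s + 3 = (s - 1)*(s^2 + 2*s - 3) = (s - 1)^2*(s + 3)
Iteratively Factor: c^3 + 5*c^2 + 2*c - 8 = (c + 4)*(c^2 + c - 2) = (c + 2)*(c + 4)*(c - 1)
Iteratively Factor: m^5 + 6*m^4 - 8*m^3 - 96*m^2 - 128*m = (m + 2)*(m^4 + 4*m^3 - 16*m^2 - 64*m) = m*(m + 2)*(m^3 + 4*m^2 - 16*m - 64) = m*(m + 2)*(m + 4)*(m^2 - 16) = m*(m + 2)*(m + 4)^2*(m - 4)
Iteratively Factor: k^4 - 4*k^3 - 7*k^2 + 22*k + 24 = (k + 1)*(k^3 - 5*k^2 - 2*k + 24) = (k - 4)*(k + 1)*(k^2 - k - 6) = (k - 4)*(k - 3)*(k + 1)*(k + 2)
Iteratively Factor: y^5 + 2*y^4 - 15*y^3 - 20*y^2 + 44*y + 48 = (y + 2)*(y^4 - 15*y^2 + 10*y + 24) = (y + 1)*(y + 2)*(y^3 - y^2 - 14*y + 24) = (y - 2)*(y + 1)*(y + 2)*(y^2 + y - 12) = (y - 3)*(y - 2)*(y + 1)*(y + 2)*(y + 4)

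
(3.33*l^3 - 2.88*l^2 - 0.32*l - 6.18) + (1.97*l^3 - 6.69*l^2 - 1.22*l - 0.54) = 5.3*l^3 - 9.57*l^2 - 1.54*l - 6.72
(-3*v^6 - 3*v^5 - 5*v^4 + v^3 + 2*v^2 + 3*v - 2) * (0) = 0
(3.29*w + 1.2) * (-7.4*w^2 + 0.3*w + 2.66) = -24.346*w^3 - 7.893*w^2 + 9.1114*w + 3.192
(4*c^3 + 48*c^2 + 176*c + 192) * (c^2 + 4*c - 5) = 4*c^5 + 64*c^4 + 348*c^3 + 656*c^2 - 112*c - 960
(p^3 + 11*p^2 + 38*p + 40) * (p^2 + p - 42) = p^5 + 12*p^4 + 7*p^3 - 384*p^2 - 1556*p - 1680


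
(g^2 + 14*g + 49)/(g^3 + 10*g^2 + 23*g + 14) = (g + 7)/(g^2 + 3*g + 2)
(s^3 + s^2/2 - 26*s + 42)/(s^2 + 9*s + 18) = (s^2 - 11*s/2 + 7)/(s + 3)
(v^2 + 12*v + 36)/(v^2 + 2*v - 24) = (v + 6)/(v - 4)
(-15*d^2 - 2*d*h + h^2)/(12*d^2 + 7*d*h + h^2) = (-5*d + h)/(4*d + h)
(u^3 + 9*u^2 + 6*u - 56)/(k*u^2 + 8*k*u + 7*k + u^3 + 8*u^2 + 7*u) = (u^2 + 2*u - 8)/(k*u + k + u^2 + u)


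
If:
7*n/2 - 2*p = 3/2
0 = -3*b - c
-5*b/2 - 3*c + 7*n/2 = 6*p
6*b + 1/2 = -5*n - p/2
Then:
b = -437/1283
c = 1311/1283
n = 419/1283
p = -229/1283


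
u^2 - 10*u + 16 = (u - 8)*(u - 2)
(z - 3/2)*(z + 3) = z^2 + 3*z/2 - 9/2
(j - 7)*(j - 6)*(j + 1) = j^3 - 12*j^2 + 29*j + 42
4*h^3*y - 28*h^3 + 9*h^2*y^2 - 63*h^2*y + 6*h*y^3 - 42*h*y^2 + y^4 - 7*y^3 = (h + y)^2*(4*h + y)*(y - 7)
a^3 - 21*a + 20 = (a - 4)*(a - 1)*(a + 5)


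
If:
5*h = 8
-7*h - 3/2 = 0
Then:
No Solution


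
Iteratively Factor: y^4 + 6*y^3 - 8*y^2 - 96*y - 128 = (y + 4)*(y^3 + 2*y^2 - 16*y - 32) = (y + 2)*(y + 4)*(y^2 - 16) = (y - 4)*(y + 2)*(y + 4)*(y + 4)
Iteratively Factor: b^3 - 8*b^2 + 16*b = (b - 4)*(b^2 - 4*b) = (b - 4)^2*(b)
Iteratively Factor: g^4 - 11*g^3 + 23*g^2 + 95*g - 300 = (g - 5)*(g^3 - 6*g^2 - 7*g + 60) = (g - 5)*(g - 4)*(g^2 - 2*g - 15) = (g - 5)^2*(g - 4)*(g + 3)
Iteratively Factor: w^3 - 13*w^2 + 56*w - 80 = (w - 4)*(w^2 - 9*w + 20) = (w - 4)^2*(w - 5)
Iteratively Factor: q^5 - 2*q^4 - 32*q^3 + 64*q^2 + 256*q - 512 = (q - 4)*(q^4 + 2*q^3 - 24*q^2 - 32*q + 128) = (q - 4)*(q - 2)*(q^3 + 4*q^2 - 16*q - 64) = (q - 4)*(q - 2)*(q + 4)*(q^2 - 16) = (q - 4)*(q - 2)*(q + 4)^2*(q - 4)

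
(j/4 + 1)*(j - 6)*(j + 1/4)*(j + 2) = j^4/4 + j^3/16 - 7*j^2 - 55*j/4 - 3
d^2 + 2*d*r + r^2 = (d + r)^2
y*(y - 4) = y^2 - 4*y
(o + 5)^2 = o^2 + 10*o + 25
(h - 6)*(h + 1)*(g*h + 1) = g*h^3 - 5*g*h^2 - 6*g*h + h^2 - 5*h - 6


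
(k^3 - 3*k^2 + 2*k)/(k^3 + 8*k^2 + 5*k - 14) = k*(k - 2)/(k^2 + 9*k + 14)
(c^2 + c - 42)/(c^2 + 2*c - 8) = (c^2 + c - 42)/(c^2 + 2*c - 8)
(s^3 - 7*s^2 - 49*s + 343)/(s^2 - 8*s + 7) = (s^2 - 49)/(s - 1)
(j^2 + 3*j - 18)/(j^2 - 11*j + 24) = (j + 6)/(j - 8)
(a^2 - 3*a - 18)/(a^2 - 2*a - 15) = (a - 6)/(a - 5)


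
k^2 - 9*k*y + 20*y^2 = (k - 5*y)*(k - 4*y)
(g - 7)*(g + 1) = g^2 - 6*g - 7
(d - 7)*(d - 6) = d^2 - 13*d + 42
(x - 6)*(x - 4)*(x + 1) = x^3 - 9*x^2 + 14*x + 24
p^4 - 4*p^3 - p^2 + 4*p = p*(p - 4)*(p - 1)*(p + 1)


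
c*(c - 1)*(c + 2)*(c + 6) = c^4 + 7*c^3 + 4*c^2 - 12*c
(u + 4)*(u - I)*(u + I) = u^3 + 4*u^2 + u + 4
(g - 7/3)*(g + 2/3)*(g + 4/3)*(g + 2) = g^4 + 5*g^3/3 - 40*g^2/9 - 260*g/27 - 112/27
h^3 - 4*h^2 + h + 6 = (h - 3)*(h - 2)*(h + 1)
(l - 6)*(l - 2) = l^2 - 8*l + 12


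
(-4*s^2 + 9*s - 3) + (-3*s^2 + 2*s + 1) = -7*s^2 + 11*s - 2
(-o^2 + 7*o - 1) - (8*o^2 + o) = -9*o^2 + 6*o - 1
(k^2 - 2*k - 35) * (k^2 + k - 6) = k^4 - k^3 - 43*k^2 - 23*k + 210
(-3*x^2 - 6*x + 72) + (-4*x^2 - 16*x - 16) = -7*x^2 - 22*x + 56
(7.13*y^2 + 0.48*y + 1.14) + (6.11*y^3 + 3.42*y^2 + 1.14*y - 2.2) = 6.11*y^3 + 10.55*y^2 + 1.62*y - 1.06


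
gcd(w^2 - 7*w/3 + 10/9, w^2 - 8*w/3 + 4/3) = w - 2/3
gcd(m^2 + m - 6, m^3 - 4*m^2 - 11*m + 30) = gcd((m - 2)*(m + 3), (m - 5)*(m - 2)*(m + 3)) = m^2 + m - 6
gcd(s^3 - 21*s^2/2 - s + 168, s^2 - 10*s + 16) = s - 8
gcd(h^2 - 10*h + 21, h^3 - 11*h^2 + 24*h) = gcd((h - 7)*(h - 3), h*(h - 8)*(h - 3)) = h - 3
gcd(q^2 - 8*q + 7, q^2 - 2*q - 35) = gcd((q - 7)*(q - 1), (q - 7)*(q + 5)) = q - 7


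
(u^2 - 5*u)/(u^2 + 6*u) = (u - 5)/(u + 6)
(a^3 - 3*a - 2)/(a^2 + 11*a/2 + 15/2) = 2*(a^3 - 3*a - 2)/(2*a^2 + 11*a + 15)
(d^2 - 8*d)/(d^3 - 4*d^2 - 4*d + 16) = d*(d - 8)/(d^3 - 4*d^2 - 4*d + 16)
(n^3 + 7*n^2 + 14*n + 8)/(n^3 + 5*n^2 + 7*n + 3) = (n^2 + 6*n + 8)/(n^2 + 4*n + 3)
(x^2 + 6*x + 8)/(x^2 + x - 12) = (x + 2)/(x - 3)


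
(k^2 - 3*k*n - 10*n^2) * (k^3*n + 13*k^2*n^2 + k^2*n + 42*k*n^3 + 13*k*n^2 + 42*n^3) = k^5*n + 10*k^4*n^2 + k^4*n - 7*k^3*n^3 + 10*k^3*n^2 - 256*k^2*n^4 - 7*k^2*n^3 - 420*k*n^5 - 256*k*n^4 - 420*n^5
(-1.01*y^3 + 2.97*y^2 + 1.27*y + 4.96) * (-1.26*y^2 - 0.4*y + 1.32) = 1.2726*y^5 - 3.3382*y^4 - 4.1214*y^3 - 2.8372*y^2 - 0.3076*y + 6.5472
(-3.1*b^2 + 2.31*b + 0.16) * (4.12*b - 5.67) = -12.772*b^3 + 27.0942*b^2 - 12.4385*b - 0.9072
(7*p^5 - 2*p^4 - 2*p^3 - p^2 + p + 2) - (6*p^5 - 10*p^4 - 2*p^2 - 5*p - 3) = p^5 + 8*p^4 - 2*p^3 + p^2 + 6*p + 5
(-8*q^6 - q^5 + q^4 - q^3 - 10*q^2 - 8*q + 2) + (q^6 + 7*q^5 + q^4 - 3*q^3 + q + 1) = -7*q^6 + 6*q^5 + 2*q^4 - 4*q^3 - 10*q^2 - 7*q + 3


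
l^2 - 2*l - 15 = (l - 5)*(l + 3)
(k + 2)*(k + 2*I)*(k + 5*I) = k^3 + 2*k^2 + 7*I*k^2 - 10*k + 14*I*k - 20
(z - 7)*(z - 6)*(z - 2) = z^3 - 15*z^2 + 68*z - 84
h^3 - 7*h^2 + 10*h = h*(h - 5)*(h - 2)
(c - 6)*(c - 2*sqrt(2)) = c^2 - 6*c - 2*sqrt(2)*c + 12*sqrt(2)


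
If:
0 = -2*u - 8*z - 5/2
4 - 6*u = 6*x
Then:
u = -4*z - 5/4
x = 4*z + 23/12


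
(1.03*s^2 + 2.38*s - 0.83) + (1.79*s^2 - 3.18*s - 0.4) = 2.82*s^2 - 0.8*s - 1.23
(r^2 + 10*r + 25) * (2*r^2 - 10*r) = 2*r^4 + 10*r^3 - 50*r^2 - 250*r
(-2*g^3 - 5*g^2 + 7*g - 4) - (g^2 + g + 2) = -2*g^3 - 6*g^2 + 6*g - 6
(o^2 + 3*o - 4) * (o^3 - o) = o^5 + 3*o^4 - 5*o^3 - 3*o^2 + 4*o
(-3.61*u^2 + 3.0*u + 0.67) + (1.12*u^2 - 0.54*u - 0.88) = -2.49*u^2 + 2.46*u - 0.21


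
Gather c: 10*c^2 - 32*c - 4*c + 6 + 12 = 10*c^2 - 36*c + 18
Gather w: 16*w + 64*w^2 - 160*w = 64*w^2 - 144*w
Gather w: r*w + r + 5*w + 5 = r + w*(r + 5) + 5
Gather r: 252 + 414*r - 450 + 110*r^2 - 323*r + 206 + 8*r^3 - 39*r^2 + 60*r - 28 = 8*r^3 + 71*r^2 + 151*r - 20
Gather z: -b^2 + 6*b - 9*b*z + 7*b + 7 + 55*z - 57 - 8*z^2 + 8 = -b^2 + 13*b - 8*z^2 + z*(55 - 9*b) - 42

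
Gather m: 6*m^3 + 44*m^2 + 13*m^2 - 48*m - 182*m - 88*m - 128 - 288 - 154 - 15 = 6*m^3 + 57*m^2 - 318*m - 585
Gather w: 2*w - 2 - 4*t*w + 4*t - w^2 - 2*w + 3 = -4*t*w + 4*t - w^2 + 1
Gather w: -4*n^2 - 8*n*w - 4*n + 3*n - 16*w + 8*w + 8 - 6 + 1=-4*n^2 - n + w*(-8*n - 8) + 3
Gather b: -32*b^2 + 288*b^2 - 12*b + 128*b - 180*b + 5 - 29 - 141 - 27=256*b^2 - 64*b - 192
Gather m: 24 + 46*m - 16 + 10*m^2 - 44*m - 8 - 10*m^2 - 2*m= 0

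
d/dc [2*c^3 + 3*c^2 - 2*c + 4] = 6*c^2 + 6*c - 2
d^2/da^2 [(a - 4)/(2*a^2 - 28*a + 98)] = (a + 2)/(a^4 - 28*a^3 + 294*a^2 - 1372*a + 2401)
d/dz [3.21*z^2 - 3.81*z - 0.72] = 6.42*z - 3.81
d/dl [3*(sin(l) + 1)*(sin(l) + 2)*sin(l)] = 3*(3*sin(l)^2 + 6*sin(l) + 2)*cos(l)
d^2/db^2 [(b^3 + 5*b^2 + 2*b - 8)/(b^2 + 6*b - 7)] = 30/(b^3 + 21*b^2 + 147*b + 343)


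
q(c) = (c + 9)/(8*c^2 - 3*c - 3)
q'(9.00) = -0.00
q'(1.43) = -2.41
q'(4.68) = -0.03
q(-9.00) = 0.00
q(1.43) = 1.15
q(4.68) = 0.09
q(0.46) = -3.52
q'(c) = (3 - 16*c)*(c + 9)/(8*c^2 - 3*c - 3)^2 + 1/(8*c^2 - 3*c - 3)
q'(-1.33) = 0.88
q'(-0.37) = 120.60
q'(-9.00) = 0.00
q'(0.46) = -6.08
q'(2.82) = -0.16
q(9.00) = 0.03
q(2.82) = 0.23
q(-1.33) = 0.51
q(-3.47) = 0.05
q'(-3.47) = 0.04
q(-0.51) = 13.90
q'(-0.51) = 255.60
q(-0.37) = -10.86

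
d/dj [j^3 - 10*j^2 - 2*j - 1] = 3*j^2 - 20*j - 2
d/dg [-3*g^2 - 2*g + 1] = -6*g - 2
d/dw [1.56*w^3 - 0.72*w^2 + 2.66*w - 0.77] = 4.68*w^2 - 1.44*w + 2.66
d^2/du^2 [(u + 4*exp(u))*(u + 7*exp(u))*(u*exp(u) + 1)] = u^3*exp(u) + 44*u^2*exp(2*u) + 6*u^2*exp(u) + 252*u*exp(3*u) + 88*u*exp(2*u) + 17*u*exp(u) + 168*exp(3*u) + 134*exp(2*u) + 22*exp(u) + 2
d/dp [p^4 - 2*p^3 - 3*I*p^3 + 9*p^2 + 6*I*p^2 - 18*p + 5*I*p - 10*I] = 4*p^3 + p^2*(-6 - 9*I) + p*(18 + 12*I) - 18 + 5*I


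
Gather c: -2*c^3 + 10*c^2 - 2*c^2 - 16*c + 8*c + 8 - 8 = -2*c^3 + 8*c^2 - 8*c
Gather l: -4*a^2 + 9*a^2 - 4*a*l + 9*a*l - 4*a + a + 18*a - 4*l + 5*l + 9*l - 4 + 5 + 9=5*a^2 + 15*a + l*(5*a + 10) + 10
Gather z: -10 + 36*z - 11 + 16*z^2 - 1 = 16*z^2 + 36*z - 22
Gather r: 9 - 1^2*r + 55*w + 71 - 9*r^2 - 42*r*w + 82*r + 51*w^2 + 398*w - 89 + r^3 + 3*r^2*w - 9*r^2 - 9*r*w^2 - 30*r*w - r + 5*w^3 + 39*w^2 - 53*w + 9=r^3 + r^2*(3*w - 18) + r*(-9*w^2 - 72*w + 80) + 5*w^3 + 90*w^2 + 400*w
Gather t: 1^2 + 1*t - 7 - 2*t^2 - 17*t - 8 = -2*t^2 - 16*t - 14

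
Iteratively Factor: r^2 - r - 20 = (r - 5)*(r + 4)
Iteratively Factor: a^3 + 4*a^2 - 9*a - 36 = (a + 3)*(a^2 + a - 12) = (a + 3)*(a + 4)*(a - 3)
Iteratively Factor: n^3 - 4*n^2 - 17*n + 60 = (n + 4)*(n^2 - 8*n + 15) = (n - 5)*(n + 4)*(n - 3)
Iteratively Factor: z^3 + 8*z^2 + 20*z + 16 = (z + 2)*(z^2 + 6*z + 8) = (z + 2)*(z + 4)*(z + 2)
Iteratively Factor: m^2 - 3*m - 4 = (m - 4)*(m + 1)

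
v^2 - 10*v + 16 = (v - 8)*(v - 2)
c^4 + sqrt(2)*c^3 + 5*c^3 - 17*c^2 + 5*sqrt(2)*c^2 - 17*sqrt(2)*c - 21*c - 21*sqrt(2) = (c - 3)*(c + 1)*(c + 7)*(c + sqrt(2))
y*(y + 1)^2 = y^3 + 2*y^2 + y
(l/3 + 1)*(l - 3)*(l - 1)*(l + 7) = l^4/3 + 2*l^3 - 16*l^2/3 - 18*l + 21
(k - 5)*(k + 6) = k^2 + k - 30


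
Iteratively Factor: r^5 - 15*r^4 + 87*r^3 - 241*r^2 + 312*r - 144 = (r - 4)*(r^4 - 11*r^3 + 43*r^2 - 69*r + 36) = (r - 4)*(r - 3)*(r^3 - 8*r^2 + 19*r - 12) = (r - 4)^2*(r - 3)*(r^2 - 4*r + 3) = (r - 4)^2*(r - 3)^2*(r - 1)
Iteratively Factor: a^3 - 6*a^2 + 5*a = (a)*(a^2 - 6*a + 5) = a*(a - 5)*(a - 1)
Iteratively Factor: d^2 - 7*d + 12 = (d - 3)*(d - 4)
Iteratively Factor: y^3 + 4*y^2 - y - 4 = (y + 1)*(y^2 + 3*y - 4) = (y + 1)*(y + 4)*(y - 1)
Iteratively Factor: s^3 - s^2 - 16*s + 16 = (s - 4)*(s^2 + 3*s - 4) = (s - 4)*(s + 4)*(s - 1)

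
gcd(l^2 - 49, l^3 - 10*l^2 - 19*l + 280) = l - 7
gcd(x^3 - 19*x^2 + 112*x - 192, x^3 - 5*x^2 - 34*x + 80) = x - 8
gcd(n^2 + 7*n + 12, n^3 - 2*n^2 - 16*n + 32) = n + 4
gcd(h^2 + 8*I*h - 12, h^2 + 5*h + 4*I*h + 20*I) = 1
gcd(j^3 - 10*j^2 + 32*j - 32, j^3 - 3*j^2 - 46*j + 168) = j - 4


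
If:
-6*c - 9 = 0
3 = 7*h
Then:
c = -3/2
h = 3/7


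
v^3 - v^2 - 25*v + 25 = (v - 5)*(v - 1)*(v + 5)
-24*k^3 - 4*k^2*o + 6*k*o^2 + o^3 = (-2*k + o)*(2*k + o)*(6*k + o)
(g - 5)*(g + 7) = g^2 + 2*g - 35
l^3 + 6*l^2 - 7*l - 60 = (l - 3)*(l + 4)*(l + 5)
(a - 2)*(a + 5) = a^2 + 3*a - 10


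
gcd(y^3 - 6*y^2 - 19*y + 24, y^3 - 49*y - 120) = y^2 - 5*y - 24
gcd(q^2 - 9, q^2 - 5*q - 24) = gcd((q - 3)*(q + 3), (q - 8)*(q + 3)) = q + 3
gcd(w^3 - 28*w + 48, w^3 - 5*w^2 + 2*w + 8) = w^2 - 6*w + 8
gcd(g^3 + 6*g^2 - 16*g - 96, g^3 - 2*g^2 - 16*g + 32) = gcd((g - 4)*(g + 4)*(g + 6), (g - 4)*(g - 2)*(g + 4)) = g^2 - 16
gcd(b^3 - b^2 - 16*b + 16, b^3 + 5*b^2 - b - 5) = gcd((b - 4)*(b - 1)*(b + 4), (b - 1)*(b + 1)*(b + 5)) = b - 1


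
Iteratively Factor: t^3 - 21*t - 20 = (t - 5)*(t^2 + 5*t + 4) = (t - 5)*(t + 1)*(t + 4)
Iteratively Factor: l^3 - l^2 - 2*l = (l - 2)*(l^2 + l) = (l - 2)*(l + 1)*(l)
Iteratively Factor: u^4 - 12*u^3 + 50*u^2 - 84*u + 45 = (u - 1)*(u^3 - 11*u^2 + 39*u - 45) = (u - 5)*(u - 1)*(u^2 - 6*u + 9) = (u - 5)*(u - 3)*(u - 1)*(u - 3)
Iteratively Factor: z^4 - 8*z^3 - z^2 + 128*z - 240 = (z - 4)*(z^3 - 4*z^2 - 17*z + 60) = (z - 4)*(z - 3)*(z^2 - z - 20) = (z - 4)*(z - 3)*(z + 4)*(z - 5)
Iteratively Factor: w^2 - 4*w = (w - 4)*(w)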